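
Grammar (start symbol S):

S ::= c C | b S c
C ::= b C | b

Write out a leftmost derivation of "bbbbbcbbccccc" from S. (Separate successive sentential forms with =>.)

S => bSc   [S ::= b S c]
bSc => bbScc   [S ::= b S c]
bbScc => bbbSccc   [S ::= b S c]
bbbSccc => bbbbScccc   [S ::= b S c]
bbbbScccc => bbbbbSccccc   [S ::= b S c]
bbbbbSccccc => bbbbbcCccccc   [S ::= c C]
bbbbbcCccccc => bbbbbcbCccccc   [C ::= b C]
bbbbbcbCccccc => bbbbbcbbccccc   [C ::= b]

S => bSc => bbScc => bbbSccc => bbbbScccc => bbbbbSccccc => bbbbbcCccccc => bbbbbcbCccccc => bbbbbcbbccccc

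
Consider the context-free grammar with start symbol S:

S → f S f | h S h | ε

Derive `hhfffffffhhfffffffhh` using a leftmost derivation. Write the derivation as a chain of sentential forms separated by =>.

S => hSh   [S → h S h]
hSh => hhShh   [S → h S h]
hhShh => hhfSfhh   [S → f S f]
hhfSfhh => hhffSffhh   [S → f S f]
hhffSffhh => hhfffSfffhh   [S → f S f]
hhfffSfffhh => hhffffSffffhh   [S → f S f]
hhffffSffffhh => hhfffffSfffffhh   [S → f S f]
hhfffffSfffffhh => hhffffffSffffffhh   [S → f S f]
hhffffffSffffffhh => hhfffffffSfffffffhh   [S → f S f]
hhfffffffSfffffffhh => hhfffffffhShfffffffhh   [S → h S h]
hhfffffffhShfffffffhh => hhfffffffhhfffffffhh   [S → ε]

S => hSh => hhShh => hhfSfhh => hhffSffhh => hhfffSfffhh => hhffffSffffhh => hhfffffSfffffhh => hhffffffSffffffhh => hhfffffffSfffffffhh => hhfffffffhShfffffffhh => hhfffffffhhfffffffhh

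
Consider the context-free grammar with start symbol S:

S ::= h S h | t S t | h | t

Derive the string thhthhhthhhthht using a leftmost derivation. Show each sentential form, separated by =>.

S => tSt   [S ::= t S t]
tSt => thSht   [S ::= h S h]
thSht => thhShht   [S ::= h S h]
thhShht => thhtSthht   [S ::= t S t]
thhtSthht => thhthShthht   [S ::= h S h]
thhthShthht => thhthhShhthht   [S ::= h S h]
thhthhShhthht => thhthhhShhhthht   [S ::= h S h]
thhthhhShhhthht => thhthhhthhhthht   [S ::= t]

S => tSt => thSht => thhShht => thhtSthht => thhthShthht => thhthhShhthht => thhthhhShhhthht => thhthhhthhhthht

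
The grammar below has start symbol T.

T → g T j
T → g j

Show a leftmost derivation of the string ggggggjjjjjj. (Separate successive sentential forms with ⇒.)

T ⇒ gTj   [T → g T j]
gTj ⇒ ggTjj   [T → g T j]
ggTjj ⇒ gggTjjj   [T → g T j]
gggTjjj ⇒ ggggTjjjj   [T → g T j]
ggggTjjjj ⇒ gggggTjjjjj   [T → g T j]
gggggTjjjjj ⇒ ggggggjjjjjj   [T → g j]

T⇒gTj⇒ggTjj⇒gggTjjj⇒ggggTjjjj⇒gggggTjjjjj⇒ggggggjjjjjj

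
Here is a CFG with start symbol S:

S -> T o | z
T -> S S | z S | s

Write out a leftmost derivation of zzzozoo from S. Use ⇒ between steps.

S⇒To⇒zSo⇒zToo⇒zSSoo⇒zToSoo⇒zzSoSoo⇒zzzoSoo⇒zzzozoo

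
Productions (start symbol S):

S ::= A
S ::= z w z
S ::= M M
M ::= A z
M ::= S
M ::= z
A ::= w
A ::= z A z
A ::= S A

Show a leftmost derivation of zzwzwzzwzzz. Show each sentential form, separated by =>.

S => MM   [S ::= M M]
MM => AzM   [M ::= A z]
AzM => zAzzM   [A ::= z A z]
zAzzM => zSAzzM   [A ::= S A]
zSAzzM => zMMAzzM   [S ::= M M]
zMMAzzM => zAzMAzzM   [M ::= A z]
zAzMAzzM => zSAzMAzzM   [A ::= S A]
zSAzMAzzM => zzwzAzMAzzM   [S ::= z w z]
zzwzAzMAzzM => zzwzwzMAzzM   [A ::= w]
zzwzwzMAzzM => zzwzwzzAzzM   [M ::= z]
zzwzwzzAzzM => zzwzwzzwzzM   [A ::= w]
zzwzwzzwzzM => zzwzwzzwzzz   [M ::= z]

S => MM => AzM => zAzzM => zSAzzM => zMMAzzM => zAzMAzzM => zSAzMAzzM => zzwzAzMAzzM => zzwzwzMAzzM => zzwzwzzAzzM => zzwzwzzwzzM => zzwzwzzwzzz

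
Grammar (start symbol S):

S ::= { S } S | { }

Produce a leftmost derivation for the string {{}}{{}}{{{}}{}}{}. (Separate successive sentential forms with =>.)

S => {S}S   [S ::= { S } S]
{S}S => {{}}S   [S ::= { }]
{{}}S => {{}}{S}S   [S ::= { S } S]
{{}}{S}S => {{}}{{}}S   [S ::= { }]
{{}}{{}}S => {{}}{{}}{S}S   [S ::= { S } S]
{{}}{{}}{S}S => {{}}{{}}{{S}S}S   [S ::= { S } S]
{{}}{{}}{{S}S}S => {{}}{{}}{{{}}S}S   [S ::= { }]
{{}}{{}}{{{}}S}S => {{}}{{}}{{{}}{}}S   [S ::= { }]
{{}}{{}}{{{}}{}}S => {{}}{{}}{{{}}{}}{}   [S ::= { }]

S => {S}S => {{}}S => {{}}{S}S => {{}}{{}}S => {{}}{{}}{S}S => {{}}{{}}{{S}S}S => {{}}{{}}{{{}}S}S => {{}}{{}}{{{}}{}}S => {{}}{{}}{{{}}{}}{}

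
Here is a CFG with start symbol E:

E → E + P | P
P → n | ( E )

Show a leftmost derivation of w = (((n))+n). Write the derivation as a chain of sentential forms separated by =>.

E => P => (E) => (E+P) => (P+P) => ((E)+P) => ((P)+P) => (((E))+P) => (((P))+P) => (((n))+P) => (((n))+n)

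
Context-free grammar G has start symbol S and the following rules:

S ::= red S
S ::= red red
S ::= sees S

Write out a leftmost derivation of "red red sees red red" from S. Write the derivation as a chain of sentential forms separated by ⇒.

S ⇒ red S ⇒ red red S ⇒ red red sees S ⇒ red red sees red red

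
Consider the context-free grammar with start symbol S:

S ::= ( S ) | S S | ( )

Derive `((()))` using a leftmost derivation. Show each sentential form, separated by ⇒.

S⇒(S)⇒((S))⇒((()))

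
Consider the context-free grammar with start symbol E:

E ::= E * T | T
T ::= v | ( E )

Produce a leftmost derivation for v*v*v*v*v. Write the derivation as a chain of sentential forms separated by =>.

E => E*T => E*T*T => E*T*T*T => E*T*T*T*T => T*T*T*T*T => v*T*T*T*T => v*v*T*T*T => v*v*v*T*T => v*v*v*v*T => v*v*v*v*v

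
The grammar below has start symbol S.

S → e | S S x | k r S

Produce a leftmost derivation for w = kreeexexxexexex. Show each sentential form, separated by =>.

S => SSx   [S → S S x]
SSx => krSSx   [S → k r S]
krSSx => krSSxSx   [S → S S x]
krSSxSx => krSSxSxSx   [S → S S x]
krSSxSxSx => krSSxSxSxSx   [S → S S x]
krSSxSxSxSx => kreSxSxSxSx   [S → e]
kreSxSxSxSx => kreSSxxSxSxSx   [S → S S x]
kreSSxxSxSxSx => kreSSxSxxSxSxSx   [S → S S x]
kreSSxSxxSxSxSx => kreeSxSxxSxSxSx   [S → e]
kreeSxSxxSxSxSx => kreeexSxxSxSxSx   [S → e]
kreeexSxxSxSxSx => kreeexexxSxSxSx   [S → e]
kreeexexxSxSxSx => kreeexexxexSxSx   [S → e]
kreeexexxexSxSx => kreeexexxexexSx   [S → e]
kreeexexxexexSx => kreeexexxexexex   [S → e]

S => SSx => krSSx => krSSxSx => krSSxSxSx => krSSxSxSxSx => kreSxSxSxSx => kreSSxxSxSxSx => kreSSxSxxSxSxSx => kreeSxSxxSxSxSx => kreeexSxxSxSxSx => kreeexexxSxSxSx => kreeexexxexSxSx => kreeexexxexexSx => kreeexexxexexex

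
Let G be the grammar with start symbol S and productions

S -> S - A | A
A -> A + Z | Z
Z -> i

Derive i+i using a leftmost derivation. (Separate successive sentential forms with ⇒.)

S⇒A⇒A+Z⇒Z+Z⇒i+Z⇒i+i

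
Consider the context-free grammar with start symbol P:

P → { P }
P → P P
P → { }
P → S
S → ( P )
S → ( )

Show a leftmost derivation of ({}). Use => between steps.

P => S => (P) => ({})

P => S   [P → S]
S => (P)   [S → ( P )]
(P) => ({})   [P → { }]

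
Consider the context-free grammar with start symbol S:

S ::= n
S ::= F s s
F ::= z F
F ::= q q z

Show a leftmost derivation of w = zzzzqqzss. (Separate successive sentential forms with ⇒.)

S ⇒ Fss ⇒ zFss ⇒ zzFss ⇒ zzzFss ⇒ zzzzFss ⇒ zzzzqqzss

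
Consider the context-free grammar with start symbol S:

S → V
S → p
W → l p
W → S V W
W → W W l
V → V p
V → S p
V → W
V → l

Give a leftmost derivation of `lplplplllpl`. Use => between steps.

S => V => W => WWl => WWlWl => lpWlWl => lpWWllWl => lplpWllWl => lplplpllWl => lplplplllpl

S => V   [S → V]
V => W   [V → W]
W => WWl   [W → W W l]
WWl => WWlWl   [W → W W l]
WWlWl => lpWlWl   [W → l p]
lpWlWl => lpWWllWl   [W → W W l]
lpWWllWl => lplpWllWl   [W → l p]
lplpWllWl => lplplpllWl   [W → l p]
lplplpllWl => lplplplllpl   [W → l p]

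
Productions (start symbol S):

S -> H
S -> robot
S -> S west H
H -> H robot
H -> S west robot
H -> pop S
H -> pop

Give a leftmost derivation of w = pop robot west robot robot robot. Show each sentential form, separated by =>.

S => H => H robot => H robot robot => pop S robot robot => pop H robot robot => pop S west robot robot robot => pop robot west robot robot robot

S => H   [S -> H]
H => H robot   [H -> H robot]
H robot => H robot robot   [H -> H robot]
H robot robot => pop S robot robot   [H -> pop S]
pop S robot robot => pop H robot robot   [S -> H]
pop H robot robot => pop S west robot robot robot   [H -> S west robot]
pop S west robot robot robot => pop robot west robot robot robot   [S -> robot]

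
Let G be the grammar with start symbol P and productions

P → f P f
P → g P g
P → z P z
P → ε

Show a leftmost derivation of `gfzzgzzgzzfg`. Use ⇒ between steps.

P⇒gPg⇒gfPfg⇒gfzPzfg⇒gfzzPzzfg⇒gfzzgPgzzfg⇒gfzzgzPzgzzfg⇒gfzzgzzgzzfg

P ⇒ gPg   [P → g P g]
gPg ⇒ gfPfg   [P → f P f]
gfPfg ⇒ gfzPzfg   [P → z P z]
gfzPzfg ⇒ gfzzPzzfg   [P → z P z]
gfzzPzzfg ⇒ gfzzgPgzzfg   [P → g P g]
gfzzgPgzzfg ⇒ gfzzgzPzgzzfg   [P → z P z]
gfzzgzPzgzzfg ⇒ gfzzgzzgzzfg   [P → ε]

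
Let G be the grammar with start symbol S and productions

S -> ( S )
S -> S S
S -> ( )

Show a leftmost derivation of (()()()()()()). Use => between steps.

S => (S)   [S -> ( S )]
(S) => (SS)   [S -> S S]
(SS) => (SSS)   [S -> S S]
(SSS) => (SSSS)   [S -> S S]
(SSSS) => (()SSS)   [S -> ( )]
(()SSS) => (()SSSS)   [S -> S S]
(()SSSS) => (()SSSSS)   [S -> S S]
(()SSSSS) => (()()SSSS)   [S -> ( )]
(()()SSSS) => (()()()SSS)   [S -> ( )]
(()()()SSS) => (()()()()SS)   [S -> ( )]
(()()()()SS) => (()()()()()S)   [S -> ( )]
(()()()()()S) => (()()()()()())   [S -> ( )]

S=>(S)=>(SS)=>(SSS)=>(SSSS)=>(()SSS)=>(()SSSS)=>(()SSSSS)=>(()()SSSS)=>(()()()SSS)=>(()()()()SS)=>(()()()()()S)=>(()()()()()())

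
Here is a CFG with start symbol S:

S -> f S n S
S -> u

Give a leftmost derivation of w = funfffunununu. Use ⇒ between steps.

S⇒fSnS⇒funS⇒funfSnS⇒funffSnSnS⇒funfffSnSnSnS⇒funfffunSnSnS⇒funfffununSnS⇒funfffunununS⇒funfffunununu

S ⇒ fSnS   [S -> f S n S]
fSnS ⇒ funS   [S -> u]
funS ⇒ funfSnS   [S -> f S n S]
funfSnS ⇒ funffSnSnS   [S -> f S n S]
funffSnSnS ⇒ funfffSnSnSnS   [S -> f S n S]
funfffSnSnSnS ⇒ funfffunSnSnS   [S -> u]
funfffunSnSnS ⇒ funfffununSnS   [S -> u]
funfffununSnS ⇒ funfffunununS   [S -> u]
funfffunununS ⇒ funfffunununu   [S -> u]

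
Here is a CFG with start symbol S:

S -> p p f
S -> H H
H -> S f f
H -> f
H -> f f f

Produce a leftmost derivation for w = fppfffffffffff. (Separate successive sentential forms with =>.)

S => HH   [S -> H H]
HH => SffH   [H -> S f f]
SffH => HHffH   [S -> H H]
HHffH => fHffH   [H -> f]
fHffH => fSffffH   [H -> S f f]
fSffffH => fppfffffH   [S -> p p f]
fppfffffH => fppfffffSff   [H -> S f f]
fppfffffSff => fppfffffHHff   [S -> H H]
fppfffffHHff => fppffffffffHff   [H -> f f f]
fppffffffffHff => fppfffffffffff   [H -> f]

S => HH => SffH => HHffH => fHffH => fSffffH => fppfffffH => fppfffffSff => fppfffffHHff => fppffffffffHff => fppfffffffffff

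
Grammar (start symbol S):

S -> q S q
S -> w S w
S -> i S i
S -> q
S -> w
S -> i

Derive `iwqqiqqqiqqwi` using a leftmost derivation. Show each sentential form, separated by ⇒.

S⇒iSi⇒iwSwi⇒iwqSqwi⇒iwqqSqqwi⇒iwqqiSiqqwi⇒iwqqiqSqiqqwi⇒iwqqiqqqiqqwi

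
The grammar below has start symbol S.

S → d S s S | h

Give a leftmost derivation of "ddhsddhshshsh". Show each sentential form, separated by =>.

S => dSsS   [S → d S s S]
dSsS => ddSsSsS   [S → d S s S]
ddSsSsS => ddhsSsS   [S → h]
ddhsSsS => ddhsdSsSsS   [S → d S s S]
ddhsdSsSsS => ddhsddSsSsSsS   [S → d S s S]
ddhsddSsSsSsS => ddhsddhsSsSsS   [S → h]
ddhsddhsSsSsS => ddhsddhshsSsS   [S → h]
ddhsddhshsSsS => ddhsddhshshsS   [S → h]
ddhsddhshshsS => ddhsddhshshsh   [S → h]

S=>dSsS=>ddSsSsS=>ddhsSsS=>ddhsdSsSsS=>ddhsddSsSsSsS=>ddhsddhsSsSsS=>ddhsddhshsSsS=>ddhsddhshshsS=>ddhsddhshshsh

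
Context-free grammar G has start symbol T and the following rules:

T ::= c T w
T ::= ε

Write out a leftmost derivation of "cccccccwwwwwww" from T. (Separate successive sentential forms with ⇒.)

T ⇒ cTw   [T ::= c T w]
cTw ⇒ ccTww   [T ::= c T w]
ccTww ⇒ cccTwww   [T ::= c T w]
cccTwww ⇒ ccccTwwww   [T ::= c T w]
ccccTwwww ⇒ cccccTwwwww   [T ::= c T w]
cccccTwwwww ⇒ ccccccTwwwwww   [T ::= c T w]
ccccccTwwwwww ⇒ cccccccTwwwwwww   [T ::= c T w]
cccccccTwwwwwww ⇒ cccccccwwwwwww   [T ::= ε]

T ⇒ cTw ⇒ ccTww ⇒ cccTwww ⇒ ccccTwwww ⇒ cccccTwwwww ⇒ ccccccTwwwwww ⇒ cccccccTwwwwwww ⇒ cccccccwwwwwww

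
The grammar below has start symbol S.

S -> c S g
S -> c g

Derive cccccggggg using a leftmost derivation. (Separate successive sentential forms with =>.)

S => cSg => ccSgg => cccSggg => ccccSgggg => cccccggggg

S => cSg   [S -> c S g]
cSg => ccSgg   [S -> c S g]
ccSgg => cccSggg   [S -> c S g]
cccSggg => ccccSgggg   [S -> c S g]
ccccSgggg => cccccggggg   [S -> c g]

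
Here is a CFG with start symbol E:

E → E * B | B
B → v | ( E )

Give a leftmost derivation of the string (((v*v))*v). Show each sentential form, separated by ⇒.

E ⇒ B ⇒ (E) ⇒ (E*B) ⇒ (B*B) ⇒ ((E)*B) ⇒ ((B)*B) ⇒ (((E))*B) ⇒ (((E*B))*B) ⇒ (((B*B))*B) ⇒ (((v*B))*B) ⇒ (((v*v))*B) ⇒ (((v*v))*v)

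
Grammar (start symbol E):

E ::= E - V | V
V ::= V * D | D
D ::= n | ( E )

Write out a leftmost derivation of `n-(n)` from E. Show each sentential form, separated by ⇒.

E ⇒ E-V   [E ::= E - V]
E-V ⇒ V-V   [E ::= V]
V-V ⇒ D-V   [V ::= D]
D-V ⇒ n-V   [D ::= n]
n-V ⇒ n-D   [V ::= D]
n-D ⇒ n-(E)   [D ::= ( E )]
n-(E) ⇒ n-(V)   [E ::= V]
n-(V) ⇒ n-(D)   [V ::= D]
n-(D) ⇒ n-(n)   [D ::= n]

E ⇒ E-V ⇒ V-V ⇒ D-V ⇒ n-V ⇒ n-D ⇒ n-(E) ⇒ n-(V) ⇒ n-(D) ⇒ n-(n)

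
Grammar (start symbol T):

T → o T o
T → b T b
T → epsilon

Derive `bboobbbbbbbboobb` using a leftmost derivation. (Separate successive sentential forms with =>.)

T => bTb => bbTbb => bboTobb => bbooToobb => bboobTboobb => bboobbTbboobb => bboobbbTbbboobb => bboobbbbTbbbboobb => bboobbbbbbbboobb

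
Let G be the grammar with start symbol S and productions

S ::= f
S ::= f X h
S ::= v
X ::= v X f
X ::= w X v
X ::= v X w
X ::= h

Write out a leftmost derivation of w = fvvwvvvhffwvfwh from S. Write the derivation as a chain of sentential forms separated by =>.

S => fXh => fvXwh => fvvXfwh => fvvwXvfwh => fvvwvXwvfwh => fvvwvvXfwvfwh => fvvwvvvXffwvfwh => fvvwvvvhffwvfwh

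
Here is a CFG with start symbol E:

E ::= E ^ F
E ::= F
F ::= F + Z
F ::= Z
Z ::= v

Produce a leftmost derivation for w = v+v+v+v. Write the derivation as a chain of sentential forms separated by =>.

E => F => F+Z => F+Z+Z => F+Z+Z+Z => Z+Z+Z+Z => v+Z+Z+Z => v+v+Z+Z => v+v+v+Z => v+v+v+v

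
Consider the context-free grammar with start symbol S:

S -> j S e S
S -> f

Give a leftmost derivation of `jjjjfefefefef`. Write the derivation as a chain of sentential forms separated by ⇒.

S ⇒ jSeS   [S -> j S e S]
jSeS ⇒ jjSeSeS   [S -> j S e S]
jjSeSeS ⇒ jjjSeSeSeS   [S -> j S e S]
jjjSeSeSeS ⇒ jjjjSeSeSeSeS   [S -> j S e S]
jjjjSeSeSeSeS ⇒ jjjjfeSeSeSeS   [S -> f]
jjjjfeSeSeSeS ⇒ jjjjfefeSeSeS   [S -> f]
jjjjfefeSeSeS ⇒ jjjjfefefeSeS   [S -> f]
jjjjfefefeSeS ⇒ jjjjfefefefeS   [S -> f]
jjjjfefefefeS ⇒ jjjjfefefefef   [S -> f]

S ⇒ jSeS ⇒ jjSeSeS ⇒ jjjSeSeSeS ⇒ jjjjSeSeSeSeS ⇒ jjjjfeSeSeSeS ⇒ jjjjfefeSeSeS ⇒ jjjjfefefeSeS ⇒ jjjjfefefefeS ⇒ jjjjfefefefef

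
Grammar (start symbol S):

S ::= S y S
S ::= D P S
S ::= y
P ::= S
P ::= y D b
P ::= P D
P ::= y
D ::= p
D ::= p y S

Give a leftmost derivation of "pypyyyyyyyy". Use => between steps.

S => SyS   [S ::= S y S]
SyS => SySyS   [S ::= S y S]
SySyS => DPSySyS   [S ::= D P S]
DPSySyS => pySPSySyS   [D ::= p y S]
pySPSySyS => pyDPSPSySyS   [S ::= D P S]
pyDPSPSySyS => pypPSPSySyS   [D ::= p]
pypPSPSySyS => pypySPSySyS   [P ::= y]
pypySPSySyS => pypyyPSySyS   [S ::= y]
pypyyPSySyS => pypyyySySyS   [P ::= y]
pypyyySySyS => pypyyyyySyS   [S ::= y]
pypyyyyySyS => pypyyyyyyyS   [S ::= y]
pypyyyyyyyS => pypyyyyyyyy   [S ::= y]

S => SyS => SySyS => DPSySyS => pySPSySyS => pyDPSPSySyS => pypPSPSySyS => pypySPSySyS => pypyyPSySyS => pypyyySySyS => pypyyyyySyS => pypyyyyyyyS => pypyyyyyyyy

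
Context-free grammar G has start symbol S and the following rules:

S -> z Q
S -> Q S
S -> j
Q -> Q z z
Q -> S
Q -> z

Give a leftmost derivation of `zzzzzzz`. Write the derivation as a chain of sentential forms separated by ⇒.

S ⇒ zQ   [S -> z Q]
zQ ⇒ zS   [Q -> S]
zS ⇒ zzQ   [S -> z Q]
zzQ ⇒ zzQzz   [Q -> Q z z]
zzQzz ⇒ zzSzz   [Q -> S]
zzSzz ⇒ zzQSzz   [S -> Q S]
zzQSzz ⇒ zzzSzz   [Q -> z]
zzzSzz ⇒ zzzzQzz   [S -> z Q]
zzzzQzz ⇒ zzzzzzz   [Q -> z]

S ⇒ zQ ⇒ zS ⇒ zzQ ⇒ zzQzz ⇒ zzSzz ⇒ zzQSzz ⇒ zzzSzz ⇒ zzzzQzz ⇒ zzzzzzz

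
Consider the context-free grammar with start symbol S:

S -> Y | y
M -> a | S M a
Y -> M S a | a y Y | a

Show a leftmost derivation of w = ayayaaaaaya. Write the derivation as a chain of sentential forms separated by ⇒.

S ⇒ Y   [S -> Y]
Y ⇒ MSa   [Y -> M S a]
MSa ⇒ SMaSa   [M -> S M a]
SMaSa ⇒ YMaSa   [S -> Y]
YMaSa ⇒ ayYMaSa   [Y -> a y Y]
ayYMaSa ⇒ ayayYMaSa   [Y -> a y Y]
ayayYMaSa ⇒ ayayMSaMaSa   [Y -> M S a]
ayayMSaMaSa ⇒ ayayaSaMaSa   [M -> a]
ayayaSaMaSa ⇒ ayayaYaMaSa   [S -> Y]
ayayaYaMaSa ⇒ ayayaaaMaSa   [Y -> a]
ayayaaaMaSa ⇒ ayayaaaaaSa   [M -> a]
ayayaaaaaSa ⇒ ayayaaaaaya   [S -> y]

S ⇒ Y ⇒ MSa ⇒ SMaSa ⇒ YMaSa ⇒ ayYMaSa ⇒ ayayYMaSa ⇒ ayayMSaMaSa ⇒ ayayaSaMaSa ⇒ ayayaYaMaSa ⇒ ayayaaaMaSa ⇒ ayayaaaaaSa ⇒ ayayaaaaaya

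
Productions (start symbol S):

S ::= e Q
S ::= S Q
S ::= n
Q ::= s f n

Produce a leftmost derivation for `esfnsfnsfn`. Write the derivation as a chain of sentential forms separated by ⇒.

S ⇒ SQ ⇒ SQQ ⇒ eQQQ ⇒ esfnQQ ⇒ esfnsfnQ ⇒ esfnsfnsfn

S ⇒ SQ   [S ::= S Q]
SQ ⇒ SQQ   [S ::= S Q]
SQQ ⇒ eQQQ   [S ::= e Q]
eQQQ ⇒ esfnQQ   [Q ::= s f n]
esfnQQ ⇒ esfnsfnQ   [Q ::= s f n]
esfnsfnQ ⇒ esfnsfnsfn   [Q ::= s f n]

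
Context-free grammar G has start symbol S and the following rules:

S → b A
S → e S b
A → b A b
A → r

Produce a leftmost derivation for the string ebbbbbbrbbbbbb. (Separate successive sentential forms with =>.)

S=>eSb=>ebAb=>ebbAbb=>ebbbAbbb=>ebbbbAbbbb=>ebbbbbAbbbbb=>ebbbbbbAbbbbbb=>ebbbbbbrbbbbbb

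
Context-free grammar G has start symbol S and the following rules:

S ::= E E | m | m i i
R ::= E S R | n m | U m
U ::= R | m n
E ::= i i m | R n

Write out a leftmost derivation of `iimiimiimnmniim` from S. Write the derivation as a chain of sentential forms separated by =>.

S=>EE=>RnE=>ESRnE=>iimSRnE=>iimEERnE=>iimiimERnE=>iimiimiimRnE=>iimiimiimnmnE=>iimiimiimnmniim

S => EE   [S ::= E E]
EE => RnE   [E ::= R n]
RnE => ESRnE   [R ::= E S R]
ESRnE => iimSRnE   [E ::= i i m]
iimSRnE => iimEERnE   [S ::= E E]
iimEERnE => iimiimERnE   [E ::= i i m]
iimiimERnE => iimiimiimRnE   [E ::= i i m]
iimiimiimRnE => iimiimiimnmnE   [R ::= n m]
iimiimiimnmnE => iimiimiimnmniim   [E ::= i i m]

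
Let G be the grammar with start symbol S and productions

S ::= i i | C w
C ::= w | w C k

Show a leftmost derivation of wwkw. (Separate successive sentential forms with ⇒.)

S ⇒ Cw   [S ::= C w]
Cw ⇒ wCkw   [C ::= w C k]
wCkw ⇒ wwkw   [C ::= w]

S ⇒ Cw ⇒ wCkw ⇒ wwkw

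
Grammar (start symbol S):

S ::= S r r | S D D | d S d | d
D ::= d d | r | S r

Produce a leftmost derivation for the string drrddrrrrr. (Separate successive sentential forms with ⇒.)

S ⇒ SDD ⇒ SrrDD ⇒ SDDrrDD ⇒ SrrDDrrDD ⇒ drrDDrrDD ⇒ drrddDrrDD ⇒ drrddrrrDD ⇒ drrddrrrrD ⇒ drrddrrrrr

S ⇒ SDD   [S ::= S D D]
SDD ⇒ SrrDD   [S ::= S r r]
SrrDD ⇒ SDDrrDD   [S ::= S D D]
SDDrrDD ⇒ SrrDDrrDD   [S ::= S r r]
SrrDDrrDD ⇒ drrDDrrDD   [S ::= d]
drrDDrrDD ⇒ drrddDrrDD   [D ::= d d]
drrddDrrDD ⇒ drrddrrrDD   [D ::= r]
drrddrrrDD ⇒ drrddrrrrD   [D ::= r]
drrddrrrrD ⇒ drrddrrrrr   [D ::= r]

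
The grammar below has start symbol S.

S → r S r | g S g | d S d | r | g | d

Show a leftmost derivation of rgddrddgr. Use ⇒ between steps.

S ⇒ rSr ⇒ rgSgr ⇒ rgdSdgr ⇒ rgddSddgr ⇒ rgddrddgr

S ⇒ rSr   [S → r S r]
rSr ⇒ rgSgr   [S → g S g]
rgSgr ⇒ rgdSdgr   [S → d S d]
rgdSdgr ⇒ rgddSddgr   [S → d S d]
rgddSddgr ⇒ rgddrddgr   [S → r]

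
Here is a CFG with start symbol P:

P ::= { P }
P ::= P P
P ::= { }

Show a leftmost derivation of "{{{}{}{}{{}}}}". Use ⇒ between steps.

P ⇒ {P} ⇒ {{P}} ⇒ {{PP}} ⇒ {{PPP}} ⇒ {{{}PP}} ⇒ {{{}PPP}} ⇒ {{{}{}PP}} ⇒ {{{}{}{}P}} ⇒ {{{}{}{}{P}}} ⇒ {{{}{}{}{{}}}}

P ⇒ {P}   [P ::= { P }]
{P} ⇒ {{P}}   [P ::= { P }]
{{P}} ⇒ {{PP}}   [P ::= P P]
{{PP}} ⇒ {{PPP}}   [P ::= P P]
{{PPP}} ⇒ {{{}PP}}   [P ::= { }]
{{{}PP}} ⇒ {{{}PPP}}   [P ::= P P]
{{{}PPP}} ⇒ {{{}{}PP}}   [P ::= { }]
{{{}{}PP}} ⇒ {{{}{}{}P}}   [P ::= { }]
{{{}{}{}P}} ⇒ {{{}{}{}{P}}}   [P ::= { P }]
{{{}{}{}{P}}} ⇒ {{{}{}{}{{}}}}   [P ::= { }]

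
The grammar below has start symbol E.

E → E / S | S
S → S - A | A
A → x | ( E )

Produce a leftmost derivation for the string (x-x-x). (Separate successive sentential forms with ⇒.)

E ⇒ S ⇒ A ⇒ (E) ⇒ (S) ⇒ (S-A) ⇒ (S-A-A) ⇒ (A-A-A) ⇒ (x-A-A) ⇒ (x-x-A) ⇒ (x-x-x)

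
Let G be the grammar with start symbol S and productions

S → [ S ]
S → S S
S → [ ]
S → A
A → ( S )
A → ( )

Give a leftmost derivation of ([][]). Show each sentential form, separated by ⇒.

S ⇒ A   [S → A]
A ⇒ (S)   [A → ( S )]
(S) ⇒ (SS)   [S → S S]
(SS) ⇒ ([]S)   [S → [ ]]
([]S) ⇒ ([][])   [S → [ ]]

S ⇒ A ⇒ (S) ⇒ (SS) ⇒ ([]S) ⇒ ([][])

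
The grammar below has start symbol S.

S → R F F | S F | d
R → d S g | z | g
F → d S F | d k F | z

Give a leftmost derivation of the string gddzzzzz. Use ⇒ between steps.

S ⇒ SF ⇒ RFFF ⇒ gFFF ⇒ gdSFFF ⇒ gdSFFFF ⇒ gdSFFFFF ⇒ gddFFFFF ⇒ gddzFFFF ⇒ gddzzFFF ⇒ gddzzzFF ⇒ gddzzzzF ⇒ gddzzzzz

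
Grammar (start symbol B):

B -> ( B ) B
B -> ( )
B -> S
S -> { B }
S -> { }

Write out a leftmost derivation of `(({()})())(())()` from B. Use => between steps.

B => (B)B => ((B)B)B => ((S)B)B => (({B})B)B => (({()})B)B => (({()})())B => (({()})())(B)B => (({()})())(())B => (({()})())(())()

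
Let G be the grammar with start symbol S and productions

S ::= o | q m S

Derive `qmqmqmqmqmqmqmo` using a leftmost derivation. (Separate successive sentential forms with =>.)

S => qmS   [S ::= q m S]
qmS => qmqmS   [S ::= q m S]
qmqmS => qmqmqmS   [S ::= q m S]
qmqmqmS => qmqmqmqmS   [S ::= q m S]
qmqmqmqmS => qmqmqmqmqmS   [S ::= q m S]
qmqmqmqmqmS => qmqmqmqmqmqmS   [S ::= q m S]
qmqmqmqmqmqmS => qmqmqmqmqmqmqmS   [S ::= q m S]
qmqmqmqmqmqmqmS => qmqmqmqmqmqmqmo   [S ::= o]

S=>qmS=>qmqmS=>qmqmqmS=>qmqmqmqmS=>qmqmqmqmqmS=>qmqmqmqmqmqmS=>qmqmqmqmqmqmqmS=>qmqmqmqmqmqmqmo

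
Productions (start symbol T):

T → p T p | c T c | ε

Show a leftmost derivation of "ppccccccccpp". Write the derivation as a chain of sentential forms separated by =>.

T => pTp => ppTpp => ppcTcpp => ppccTccpp => ppcccTcccpp => ppccccTccccpp => ppccccccccpp

T => pTp   [T → p T p]
pTp => ppTpp   [T → p T p]
ppTpp => ppcTcpp   [T → c T c]
ppcTcpp => ppccTccpp   [T → c T c]
ppccTccpp => ppcccTcccpp   [T → c T c]
ppcccTcccpp => ppccccTccccpp   [T → c T c]
ppccccTccccpp => ppccccccccpp   [T → ε]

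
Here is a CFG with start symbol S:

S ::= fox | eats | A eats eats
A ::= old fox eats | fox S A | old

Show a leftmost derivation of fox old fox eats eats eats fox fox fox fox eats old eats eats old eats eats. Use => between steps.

S => A eats eats => fox S A eats eats => fox A eats eats A eats eats => fox old fox eats eats eats A eats eats => fox old fox eats eats eats fox S A eats eats => fox old fox eats eats eats fox A eats eats A eats eats => fox old fox eats eats eats fox fox S A eats eats A eats eats => fox old fox eats eats eats fox fox fox A eats eats A eats eats => fox old fox eats eats eats fox fox fox fox S A eats eats A eats eats => fox old fox eats eats eats fox fox fox fox eats A eats eats A eats eats => fox old fox eats eats eats fox fox fox fox eats old eats eats A eats eats => fox old fox eats eats eats fox fox fox fox eats old eats eats old eats eats

S => A eats eats   [S ::= A eats eats]
A eats eats => fox S A eats eats   [A ::= fox S A]
fox S A eats eats => fox A eats eats A eats eats   [S ::= A eats eats]
fox A eats eats A eats eats => fox old fox eats eats eats A eats eats   [A ::= old fox eats]
fox old fox eats eats eats A eats eats => fox old fox eats eats eats fox S A eats eats   [A ::= fox S A]
fox old fox eats eats eats fox S A eats eats => fox old fox eats eats eats fox A eats eats A eats eats   [S ::= A eats eats]
fox old fox eats eats eats fox A eats eats A eats eats => fox old fox eats eats eats fox fox S A eats eats A eats eats   [A ::= fox S A]
fox old fox eats eats eats fox fox S A eats eats A eats eats => fox old fox eats eats eats fox fox fox A eats eats A eats eats   [S ::= fox]
fox old fox eats eats eats fox fox fox A eats eats A eats eats => fox old fox eats eats eats fox fox fox fox S A eats eats A eats eats   [A ::= fox S A]
fox old fox eats eats eats fox fox fox fox S A eats eats A eats eats => fox old fox eats eats eats fox fox fox fox eats A eats eats A eats eats   [S ::= eats]
fox old fox eats eats eats fox fox fox fox eats A eats eats A eats eats => fox old fox eats eats eats fox fox fox fox eats old eats eats A eats eats   [A ::= old]
fox old fox eats eats eats fox fox fox fox eats old eats eats A eats eats => fox old fox eats eats eats fox fox fox fox eats old eats eats old eats eats   [A ::= old]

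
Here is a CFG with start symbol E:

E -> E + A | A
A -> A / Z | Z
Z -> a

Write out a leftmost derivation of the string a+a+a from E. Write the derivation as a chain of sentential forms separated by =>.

E => E+A => E+A+A => A+A+A => Z+A+A => a+A+A => a+Z+A => a+a+A => a+a+Z => a+a+a

E => E+A   [E -> E + A]
E+A => E+A+A   [E -> E + A]
E+A+A => A+A+A   [E -> A]
A+A+A => Z+A+A   [A -> Z]
Z+A+A => a+A+A   [Z -> a]
a+A+A => a+Z+A   [A -> Z]
a+Z+A => a+a+A   [Z -> a]
a+a+A => a+a+Z   [A -> Z]
a+a+Z => a+a+a   [Z -> a]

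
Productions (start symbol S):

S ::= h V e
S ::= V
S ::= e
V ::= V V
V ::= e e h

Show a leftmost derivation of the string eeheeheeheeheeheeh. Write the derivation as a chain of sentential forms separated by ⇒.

S ⇒ V   [S ::= V]
V ⇒ VV   [V ::= V V]
VV ⇒ VVV   [V ::= V V]
VVV ⇒ VVVV   [V ::= V V]
VVVV ⇒ VVVVV   [V ::= V V]
VVVVV ⇒ VVVVVV   [V ::= V V]
VVVVVV ⇒ eehVVVVV   [V ::= e e h]
eehVVVVV ⇒ eeheehVVVV   [V ::= e e h]
eeheehVVVV ⇒ eeheeheehVVV   [V ::= e e h]
eeheeheehVVV ⇒ eeheeheeheehVV   [V ::= e e h]
eeheeheeheehVV ⇒ eeheeheeheeheehV   [V ::= e e h]
eeheeheeheeheehV ⇒ eeheeheeheeheeheeh   [V ::= e e h]

S⇒V⇒VV⇒VVV⇒VVVV⇒VVVVV⇒VVVVVV⇒eehVVVVV⇒eeheehVVVV⇒eeheeheehVVV⇒eeheeheeheehVV⇒eeheeheeheeheehV⇒eeheeheeheeheeheeh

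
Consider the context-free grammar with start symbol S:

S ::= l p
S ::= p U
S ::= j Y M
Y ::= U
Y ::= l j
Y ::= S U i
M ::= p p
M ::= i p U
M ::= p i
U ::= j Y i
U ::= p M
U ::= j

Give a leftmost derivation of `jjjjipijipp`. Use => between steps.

S => jYM => jSUiM => jjYMUiM => jjUMUiM => jjjYiMUiM => jjjUiMUiM => jjjjiMUiM => jjjjipiUiM => jjjjipijiM => jjjjipijipp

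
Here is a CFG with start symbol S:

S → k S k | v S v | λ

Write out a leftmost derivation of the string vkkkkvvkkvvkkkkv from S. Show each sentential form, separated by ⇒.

S ⇒ vSv ⇒ vkSkv ⇒ vkkSkkv ⇒ vkkkSkkkv ⇒ vkkkkSkkkkv ⇒ vkkkkvSvkkkkv ⇒ vkkkkvvSvvkkkkv ⇒ vkkkkvvkSkvvkkkkv ⇒ vkkkkvvkkvvkkkkv

S ⇒ vSv   [S → v S v]
vSv ⇒ vkSkv   [S → k S k]
vkSkv ⇒ vkkSkkv   [S → k S k]
vkkSkkv ⇒ vkkkSkkkv   [S → k S k]
vkkkSkkkv ⇒ vkkkkSkkkkv   [S → k S k]
vkkkkSkkkkv ⇒ vkkkkvSvkkkkv   [S → v S v]
vkkkkvSvkkkkv ⇒ vkkkkvvSvvkkkkv   [S → v S v]
vkkkkvvSvvkkkkv ⇒ vkkkkvvkSkvvkkkkv   [S → k S k]
vkkkkvvkSkvvkkkkv ⇒ vkkkkvvkkvvkkkkv   [S → λ]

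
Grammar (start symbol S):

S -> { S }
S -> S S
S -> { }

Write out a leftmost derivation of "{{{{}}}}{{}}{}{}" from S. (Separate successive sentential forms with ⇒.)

S ⇒ SS   [S -> S S]
SS ⇒ SSS   [S -> S S]
SSS ⇒ SSSS   [S -> S S]
SSSS ⇒ {S}SSS   [S -> { S }]
{S}SSS ⇒ {{S}}SSS   [S -> { S }]
{{S}}SSS ⇒ {{{S}}}SSS   [S -> { S }]
{{{S}}}SSS ⇒ {{{{}}}}SSS   [S -> { }]
{{{{}}}}SSS ⇒ {{{{}}}}{S}SS   [S -> { S }]
{{{{}}}}{S}SS ⇒ {{{{}}}}{{}}SS   [S -> { }]
{{{{}}}}{{}}SS ⇒ {{{{}}}}{{}}{}S   [S -> { }]
{{{{}}}}{{}}{}S ⇒ {{{{}}}}{{}}{}{}   [S -> { }]

S⇒SS⇒SSS⇒SSSS⇒{S}SSS⇒{{S}}SSS⇒{{{S}}}SSS⇒{{{{}}}}SSS⇒{{{{}}}}{S}SS⇒{{{{}}}}{{}}SS⇒{{{{}}}}{{}}{}S⇒{{{{}}}}{{}}{}{}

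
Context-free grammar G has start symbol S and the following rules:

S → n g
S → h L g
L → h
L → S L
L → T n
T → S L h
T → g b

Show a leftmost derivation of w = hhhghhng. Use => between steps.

S => hLg => hTng => hSLhng => hhLgLhng => hhhgLhng => hhhghhng

S => hLg   [S → h L g]
hLg => hTng   [L → T n]
hTng => hSLhng   [T → S L h]
hSLhng => hhLgLhng   [S → h L g]
hhLgLhng => hhhgLhng   [L → h]
hhhgLhng => hhhghhng   [L → h]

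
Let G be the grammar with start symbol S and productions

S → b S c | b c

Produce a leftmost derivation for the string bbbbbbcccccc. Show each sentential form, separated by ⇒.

S⇒bSc⇒bbScc⇒bbbSccc⇒bbbbScccc⇒bbbbbSccccc⇒bbbbbbcccccc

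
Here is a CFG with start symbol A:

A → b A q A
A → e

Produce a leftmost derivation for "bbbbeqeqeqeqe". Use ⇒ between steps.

A ⇒ bAqA ⇒ bbAqAqA ⇒ bbbAqAqAqA ⇒ bbbbAqAqAqAqA ⇒ bbbbeqAqAqAqA ⇒ bbbbeqeqAqAqA ⇒ bbbbeqeqeqAqA ⇒ bbbbeqeqeqeqA ⇒ bbbbeqeqeqeqe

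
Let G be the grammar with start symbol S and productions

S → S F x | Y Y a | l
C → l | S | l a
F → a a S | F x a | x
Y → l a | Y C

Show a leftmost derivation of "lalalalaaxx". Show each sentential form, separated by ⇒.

S ⇒ SFx ⇒ YYaFx ⇒ YCYaFx ⇒ YCCYaFx ⇒ laCCYaFx ⇒ lalaCYaFx ⇒ lalalaYaFx ⇒ lalalalaaFx ⇒ lalalalaaxx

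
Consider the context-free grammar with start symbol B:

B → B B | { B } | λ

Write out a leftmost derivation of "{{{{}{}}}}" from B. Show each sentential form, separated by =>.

B => {B} => {{B}} => {{{B}}} => {{{BB}}} => {{{BBB}}} => {{{BBBB}}} => {{{{B}BBB}}} => {{{{}BBB}}} => {{{{}BB}}} => {{{{}{B}B}}} => {{{{}{}B}}} => {{{{}{}}}}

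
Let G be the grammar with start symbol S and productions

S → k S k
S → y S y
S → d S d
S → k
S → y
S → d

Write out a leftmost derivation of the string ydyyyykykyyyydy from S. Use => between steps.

S=>ySy=>ydSdy=>ydySydy=>ydyySyydy=>ydyyySyyydy=>ydyyyySyyyydy=>ydyyyykSkyyyydy=>ydyyyykykyyyydy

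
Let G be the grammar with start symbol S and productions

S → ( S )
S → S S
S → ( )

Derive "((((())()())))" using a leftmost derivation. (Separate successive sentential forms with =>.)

S => (S) => ((S)) => (((S))) => (((SS))) => (((SSS))) => ((((S)SS))) => ((((())SS))) => ((((())()S))) => ((((())()())))

S => (S)   [S → ( S )]
(S) => ((S))   [S → ( S )]
((S)) => (((S)))   [S → ( S )]
(((S))) => (((SS)))   [S → S S]
(((SS))) => (((SSS)))   [S → S S]
(((SSS))) => ((((S)SS)))   [S → ( S )]
((((S)SS))) => ((((())SS)))   [S → ( )]
((((())SS))) => ((((())()S)))   [S → ( )]
((((())()S))) => ((((())()())))   [S → ( )]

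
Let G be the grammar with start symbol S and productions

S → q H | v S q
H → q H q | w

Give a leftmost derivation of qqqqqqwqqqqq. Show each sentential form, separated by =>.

S => qH => qqHq => qqqHqq => qqqqHqqq => qqqqqHqqqq => qqqqqqHqqqqq => qqqqqqwqqqqq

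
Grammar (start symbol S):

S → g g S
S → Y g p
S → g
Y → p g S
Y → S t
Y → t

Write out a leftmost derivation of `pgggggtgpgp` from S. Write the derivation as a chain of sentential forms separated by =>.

S=>Ygp=>pgSgp=>pgggSgp=>pgggggSgp=>pgggggYgpgp=>pgggggtgpgp

S => Ygp   [S → Y g p]
Ygp => pgSgp   [Y → p g S]
pgSgp => pgggSgp   [S → g g S]
pgggSgp => pgggggSgp   [S → g g S]
pgggggSgp => pgggggYgpgp   [S → Y g p]
pgggggYgpgp => pgggggtgpgp   [Y → t]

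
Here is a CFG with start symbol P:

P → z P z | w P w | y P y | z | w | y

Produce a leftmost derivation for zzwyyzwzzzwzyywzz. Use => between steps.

P=>zPz=>zzPzz=>zzwPwzz=>zzwyPywzz=>zzwyyPyywzz=>zzwyyzPzyywzz=>zzwyyzwPwzyywzz=>zzwyyzwzPzwzyywzz=>zzwyyzwzzzwzyywzz

P => zPz   [P → z P z]
zPz => zzPzz   [P → z P z]
zzPzz => zzwPwzz   [P → w P w]
zzwPwzz => zzwyPywzz   [P → y P y]
zzwyPywzz => zzwyyPyywzz   [P → y P y]
zzwyyPyywzz => zzwyyzPzyywzz   [P → z P z]
zzwyyzPzyywzz => zzwyyzwPwzyywzz   [P → w P w]
zzwyyzwPwzyywzz => zzwyyzwzPzwzyywzz   [P → z P z]
zzwyyzwzPzwzyywzz => zzwyyzwzzzwzyywzz   [P → z]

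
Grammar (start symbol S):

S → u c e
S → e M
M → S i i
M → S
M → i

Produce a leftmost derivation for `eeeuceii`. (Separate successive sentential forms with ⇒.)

S ⇒ eM ⇒ eSii ⇒ eeMii ⇒ eeSii ⇒ eeeMii ⇒ eeeSii ⇒ eeeuceii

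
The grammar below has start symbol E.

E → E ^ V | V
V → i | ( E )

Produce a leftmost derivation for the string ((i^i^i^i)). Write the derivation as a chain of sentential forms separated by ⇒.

E ⇒ V   [E → V]
V ⇒ (E)   [V → ( E )]
(E) ⇒ (V)   [E → V]
(V) ⇒ ((E))   [V → ( E )]
((E)) ⇒ ((E^V))   [E → E ^ V]
((E^V)) ⇒ ((E^V^V))   [E → E ^ V]
((E^V^V)) ⇒ ((E^V^V^V))   [E → E ^ V]
((E^V^V^V)) ⇒ ((V^V^V^V))   [E → V]
((V^V^V^V)) ⇒ ((i^V^V^V))   [V → i]
((i^V^V^V)) ⇒ ((i^i^V^V))   [V → i]
((i^i^V^V)) ⇒ ((i^i^i^V))   [V → i]
((i^i^i^V)) ⇒ ((i^i^i^i))   [V → i]

E ⇒ V ⇒ (E) ⇒ (V) ⇒ ((E)) ⇒ ((E^V)) ⇒ ((E^V^V)) ⇒ ((E^V^V^V)) ⇒ ((V^V^V^V)) ⇒ ((i^V^V^V)) ⇒ ((i^i^V^V)) ⇒ ((i^i^i^V)) ⇒ ((i^i^i^i))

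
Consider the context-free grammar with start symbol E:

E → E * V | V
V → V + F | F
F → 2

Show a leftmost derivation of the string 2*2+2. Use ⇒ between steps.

E ⇒ E*V ⇒ V*V ⇒ F*V ⇒ 2*V ⇒ 2*V+F ⇒ 2*F+F ⇒ 2*2+F ⇒ 2*2+2

E ⇒ E*V   [E → E * V]
E*V ⇒ V*V   [E → V]
V*V ⇒ F*V   [V → F]
F*V ⇒ 2*V   [F → 2]
2*V ⇒ 2*V+F   [V → V + F]
2*V+F ⇒ 2*F+F   [V → F]
2*F+F ⇒ 2*2+F   [F → 2]
2*2+F ⇒ 2*2+2   [F → 2]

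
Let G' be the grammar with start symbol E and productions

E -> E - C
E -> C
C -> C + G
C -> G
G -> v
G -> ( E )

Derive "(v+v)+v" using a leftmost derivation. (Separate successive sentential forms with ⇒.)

E⇒C⇒C+G⇒G+G⇒(E)+G⇒(C)+G⇒(C+G)+G⇒(G+G)+G⇒(v+G)+G⇒(v+v)+G⇒(v+v)+v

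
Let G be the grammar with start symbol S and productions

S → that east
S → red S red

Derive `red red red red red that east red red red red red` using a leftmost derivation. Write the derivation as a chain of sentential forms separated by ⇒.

S ⇒ red S red ⇒ red red S red red ⇒ red red red S red red red ⇒ red red red red S red red red red ⇒ red red red red red S red red red red red ⇒ red red red red red that east red red red red red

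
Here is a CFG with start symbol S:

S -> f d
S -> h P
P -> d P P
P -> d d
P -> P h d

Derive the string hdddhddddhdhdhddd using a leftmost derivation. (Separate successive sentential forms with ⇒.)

S ⇒ hP ⇒ hdPP ⇒ hdPhdP ⇒ hdddhdP ⇒ hdddhddPP ⇒ hdddhddPhdP ⇒ hdddhddPhdhdP ⇒ hdddhddPhdhdhdP ⇒ hdddhddddhdhdhdP ⇒ hdddhddddhdhdhddd

S ⇒ hP   [S -> h P]
hP ⇒ hdPP   [P -> d P P]
hdPP ⇒ hdPhdP   [P -> P h d]
hdPhdP ⇒ hdddhdP   [P -> d d]
hdddhdP ⇒ hdddhddPP   [P -> d P P]
hdddhddPP ⇒ hdddhddPhdP   [P -> P h d]
hdddhddPhdP ⇒ hdddhddPhdhdP   [P -> P h d]
hdddhddPhdhdP ⇒ hdddhddPhdhdhdP   [P -> P h d]
hdddhddPhdhdhdP ⇒ hdddhddddhdhdhdP   [P -> d d]
hdddhddddhdhdhdP ⇒ hdddhddddhdhdhddd   [P -> d d]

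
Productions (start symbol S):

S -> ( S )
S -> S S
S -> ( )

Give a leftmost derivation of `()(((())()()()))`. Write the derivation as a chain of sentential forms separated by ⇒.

S ⇒ SS ⇒ ()S ⇒ ()(S) ⇒ ()((S)) ⇒ ()((SS)) ⇒ ()((SSS)) ⇒ ()((SSSS)) ⇒ ()(((S)SSS)) ⇒ ()(((())SSS)) ⇒ ()(((())()SS)) ⇒ ()(((())()()S)) ⇒ ()(((())()()()))

S ⇒ SS   [S -> S S]
SS ⇒ ()S   [S -> ( )]
()S ⇒ ()(S)   [S -> ( S )]
()(S) ⇒ ()((S))   [S -> ( S )]
()((S)) ⇒ ()((SS))   [S -> S S]
()((SS)) ⇒ ()((SSS))   [S -> S S]
()((SSS)) ⇒ ()((SSSS))   [S -> S S]
()((SSSS)) ⇒ ()(((S)SSS))   [S -> ( S )]
()(((S)SSS)) ⇒ ()(((())SSS))   [S -> ( )]
()(((())SSS)) ⇒ ()(((())()SS))   [S -> ( )]
()(((())()SS)) ⇒ ()(((())()()S))   [S -> ( )]
()(((())()()S)) ⇒ ()(((())()()()))   [S -> ( )]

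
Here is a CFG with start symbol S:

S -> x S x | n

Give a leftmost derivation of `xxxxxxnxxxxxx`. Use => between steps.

S => xSx => xxSxx => xxxSxxx => xxxxSxxxx => xxxxxSxxxxx => xxxxxxSxxxxxx => xxxxxxnxxxxxx

S => xSx   [S -> x S x]
xSx => xxSxx   [S -> x S x]
xxSxx => xxxSxxx   [S -> x S x]
xxxSxxx => xxxxSxxxx   [S -> x S x]
xxxxSxxxx => xxxxxSxxxxx   [S -> x S x]
xxxxxSxxxxx => xxxxxxSxxxxxx   [S -> x S x]
xxxxxxSxxxxxx => xxxxxxnxxxxxx   [S -> n]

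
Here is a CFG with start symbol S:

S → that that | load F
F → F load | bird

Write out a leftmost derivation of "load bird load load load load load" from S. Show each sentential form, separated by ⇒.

S ⇒ load F   [S → load F]
load F ⇒ load F load   [F → F load]
load F load ⇒ load F load load   [F → F load]
load F load load ⇒ load F load load load   [F → F load]
load F load load load ⇒ load F load load load load   [F → F load]
load F load load load load ⇒ load F load load load load load   [F → F load]
load F load load load load load ⇒ load bird load load load load load   [F → bird]

S ⇒ load F ⇒ load F load ⇒ load F load load ⇒ load F load load load ⇒ load F load load load load ⇒ load F load load load load load ⇒ load bird load load load load load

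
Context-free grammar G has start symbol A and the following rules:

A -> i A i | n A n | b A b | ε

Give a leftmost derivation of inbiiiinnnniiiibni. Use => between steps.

A => iAi => inAni => inbAbni => inbiAibni => inbiiAiibni => inbiiiAiiibni => inbiiiiAiiiibni => inbiiiinAniiiibni => inbiiiinnAnniiiibni => inbiiiinnnniiiibni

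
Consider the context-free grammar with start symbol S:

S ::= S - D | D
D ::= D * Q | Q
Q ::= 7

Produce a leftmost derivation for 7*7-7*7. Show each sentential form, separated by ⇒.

S ⇒ S-D ⇒ D-D ⇒ D*Q-D ⇒ Q*Q-D ⇒ 7*Q-D ⇒ 7*7-D ⇒ 7*7-D*Q ⇒ 7*7-Q*Q ⇒ 7*7-7*Q ⇒ 7*7-7*7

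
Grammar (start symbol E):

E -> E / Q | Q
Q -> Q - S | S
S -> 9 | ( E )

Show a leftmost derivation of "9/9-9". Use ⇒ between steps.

E⇒E/Q⇒Q/Q⇒S/Q⇒9/Q⇒9/Q-S⇒9/S-S⇒9/9-S⇒9/9-9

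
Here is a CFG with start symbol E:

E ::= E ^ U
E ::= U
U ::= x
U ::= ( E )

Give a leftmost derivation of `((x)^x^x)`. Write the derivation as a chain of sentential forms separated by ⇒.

E ⇒ U ⇒ (E) ⇒ (E^U) ⇒ (E^U^U) ⇒ (U^U^U) ⇒ ((E)^U^U) ⇒ ((U)^U^U) ⇒ ((x)^U^U) ⇒ ((x)^x^U) ⇒ ((x)^x^x)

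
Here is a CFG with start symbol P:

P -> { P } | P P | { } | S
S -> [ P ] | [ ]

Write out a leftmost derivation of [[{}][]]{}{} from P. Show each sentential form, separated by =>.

P=>PP=>PPP=>SPP=>[P]PP=>[PP]PP=>[SP]PP=>[[P]P]PP=>[[{}]P]PP=>[[{}]S]PP=>[[{}][]]PP=>[[{}][]]{}P=>[[{}][]]{}{}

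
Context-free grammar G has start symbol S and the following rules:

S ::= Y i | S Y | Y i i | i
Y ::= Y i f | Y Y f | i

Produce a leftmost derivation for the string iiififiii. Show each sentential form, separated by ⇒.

S ⇒ SY   [S ::= S Y]
SY ⇒ SYY   [S ::= S Y]
SYY ⇒ SYYY   [S ::= S Y]
SYYY ⇒ SYYYY   [S ::= S Y]
SYYYY ⇒ iYYYY   [S ::= i]
iYYYY ⇒ iYYfYYY   [Y ::= Y Y f]
iYYfYYY ⇒ iYifYfYYY   [Y ::= Y i f]
iYifYfYYY ⇒ iiifYfYYY   [Y ::= i]
iiifYfYYY ⇒ iiififYYY   [Y ::= i]
iiififYYY ⇒ iiififiYY   [Y ::= i]
iiififiYY ⇒ iiififiiY   [Y ::= i]
iiififiiY ⇒ iiififiii   [Y ::= i]

S ⇒ SY ⇒ SYY ⇒ SYYY ⇒ SYYYY ⇒ iYYYY ⇒ iYYfYYY ⇒ iYifYfYYY ⇒ iiifYfYYY ⇒ iiififYYY ⇒ iiififiYY ⇒ iiififiiY ⇒ iiififiii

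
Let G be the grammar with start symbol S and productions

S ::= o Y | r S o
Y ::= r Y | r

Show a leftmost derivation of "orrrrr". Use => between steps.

S => oY   [S ::= o Y]
oY => orY   [Y ::= r Y]
orY => orrY   [Y ::= r Y]
orrY => orrrY   [Y ::= r Y]
orrrY => orrrrY   [Y ::= r Y]
orrrrY => orrrrr   [Y ::= r]

S=>oY=>orY=>orrY=>orrrY=>orrrrY=>orrrrr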